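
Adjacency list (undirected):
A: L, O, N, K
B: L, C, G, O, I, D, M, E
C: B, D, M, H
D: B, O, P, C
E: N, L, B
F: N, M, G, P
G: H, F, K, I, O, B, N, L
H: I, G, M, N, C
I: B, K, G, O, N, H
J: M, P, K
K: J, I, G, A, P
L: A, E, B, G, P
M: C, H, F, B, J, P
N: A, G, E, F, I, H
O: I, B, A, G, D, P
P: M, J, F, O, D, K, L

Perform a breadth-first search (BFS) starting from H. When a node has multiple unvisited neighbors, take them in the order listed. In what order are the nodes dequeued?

H -> I -> G -> M -> N -> C -> B -> K -> O -> F -> L -> J -> P -> A -> E -> D

Visit H; enqueue I, G, M, N, C → queue [I, G, M, N, C]
Visit I; enqueue B, K, O → queue [G, M, N, C, B, K, O]
Visit G; enqueue F, L → queue [M, N, C, B, K, O, F, L]
Visit M; enqueue J, P → queue [N, C, B, K, O, F, L, J, P]
Visit N; enqueue A, E → queue [C, B, K, O, F, L, J, P, A, E]
Visit C; enqueue D → queue [B, K, O, F, L, J, P, A, E, D]
Visit B → queue [K, O, F, L, J, P, A, E, D]
Visit K → queue [O, F, L, J, P, A, E, D]
Visit O → queue [F, L, J, P, A, E, D]
Visit F → queue [L, J, P, A, E, D]
Visit L → queue [J, P, A, E, D]
Visit J → queue [P, A, E, D]
Visit P → queue [A, E, D]
Visit A → queue [E, D]
Visit E → queue [D]
Visit D → queue []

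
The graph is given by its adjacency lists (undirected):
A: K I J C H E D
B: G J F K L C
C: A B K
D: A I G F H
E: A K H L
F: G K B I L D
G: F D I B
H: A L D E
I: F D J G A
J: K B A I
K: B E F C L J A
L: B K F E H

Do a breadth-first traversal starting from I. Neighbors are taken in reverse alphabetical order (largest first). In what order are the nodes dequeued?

Visit I; enqueue J, G, F, D, A → queue [J, G, F, D, A]
Visit J; enqueue K, B → queue [G, F, D, A, K, B]
Visit G → queue [F, D, A, K, B]
Visit F; enqueue L → queue [D, A, K, B, L]
Visit D; enqueue H → queue [A, K, B, L, H]
Visit A; enqueue E, C → queue [K, B, L, H, E, C]
Visit K → queue [B, L, H, E, C]
Visit B → queue [L, H, E, C]
Visit L → queue [H, E, C]
Visit H → queue [E, C]
Visit E → queue [C]
Visit C → queue []

I, J, G, F, D, A, K, B, L, H, E, C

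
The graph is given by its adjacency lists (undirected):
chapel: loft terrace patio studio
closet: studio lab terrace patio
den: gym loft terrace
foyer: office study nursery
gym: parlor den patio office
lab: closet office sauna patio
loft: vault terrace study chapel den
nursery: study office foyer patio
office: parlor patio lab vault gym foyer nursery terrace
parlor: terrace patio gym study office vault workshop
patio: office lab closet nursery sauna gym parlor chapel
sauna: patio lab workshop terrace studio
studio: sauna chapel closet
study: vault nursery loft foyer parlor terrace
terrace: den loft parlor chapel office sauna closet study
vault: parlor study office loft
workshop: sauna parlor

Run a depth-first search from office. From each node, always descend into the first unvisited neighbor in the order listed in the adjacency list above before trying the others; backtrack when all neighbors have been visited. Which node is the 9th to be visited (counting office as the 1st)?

Visit office
office → parlor
parlor → terrace
terrace → den
den → gym
gym → patio
patio → lab
lab → closet
closet → studio
studio → sauna
sauna → workshop
studio → chapel
chapel → loft
loft → vault
vault → study
study → nursery
nursery → foyer

Visit order: office, parlor, terrace, den, gym, patio, lab, closet, studio, sauna, workshop, chapel, loft, vault, study, nursery, foyer

studio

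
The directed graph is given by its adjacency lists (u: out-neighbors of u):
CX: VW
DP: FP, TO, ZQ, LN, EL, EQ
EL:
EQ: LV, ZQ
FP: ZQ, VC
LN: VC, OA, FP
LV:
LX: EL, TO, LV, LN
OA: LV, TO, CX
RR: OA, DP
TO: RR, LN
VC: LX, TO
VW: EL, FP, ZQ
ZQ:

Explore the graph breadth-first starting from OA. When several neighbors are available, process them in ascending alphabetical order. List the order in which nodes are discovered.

Visit OA; enqueue CX, LV, TO → queue [CX, LV, TO]
Visit CX; enqueue VW → queue [LV, TO, VW]
Visit LV → queue [TO, VW]
Visit TO; enqueue LN, RR → queue [VW, LN, RR]
Visit VW; enqueue EL, FP, ZQ → queue [LN, RR, EL, FP, ZQ]
Visit LN; enqueue VC → queue [RR, EL, FP, ZQ, VC]
Visit RR; enqueue DP → queue [EL, FP, ZQ, VC, DP]
Visit EL → queue [FP, ZQ, VC, DP]
Visit FP → queue [ZQ, VC, DP]
Visit ZQ → queue [VC, DP]
Visit VC; enqueue LX → queue [DP, LX]
Visit DP; enqueue EQ → queue [LX, EQ]
Visit LX → queue [EQ]
Visit EQ → queue []

OA, CX, LV, TO, VW, LN, RR, EL, FP, ZQ, VC, DP, LX, EQ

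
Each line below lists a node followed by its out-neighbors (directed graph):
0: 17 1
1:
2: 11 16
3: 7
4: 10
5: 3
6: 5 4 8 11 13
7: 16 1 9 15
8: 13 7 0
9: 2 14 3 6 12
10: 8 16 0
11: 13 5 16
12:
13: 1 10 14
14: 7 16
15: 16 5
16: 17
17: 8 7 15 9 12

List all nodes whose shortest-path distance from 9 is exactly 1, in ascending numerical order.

2, 3, 6, 12, 14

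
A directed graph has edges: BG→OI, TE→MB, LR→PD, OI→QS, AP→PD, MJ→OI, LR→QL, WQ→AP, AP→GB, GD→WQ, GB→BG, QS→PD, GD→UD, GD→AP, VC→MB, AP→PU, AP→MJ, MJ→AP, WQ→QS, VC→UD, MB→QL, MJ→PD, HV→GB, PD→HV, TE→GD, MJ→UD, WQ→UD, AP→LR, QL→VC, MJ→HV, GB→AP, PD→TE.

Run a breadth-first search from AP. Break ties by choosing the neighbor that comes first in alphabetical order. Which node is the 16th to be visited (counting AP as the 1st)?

MB

Visit AP; enqueue GB, LR, MJ, PD, PU → queue [GB, LR, MJ, PD, PU]
Visit GB; enqueue BG → queue [LR, MJ, PD, PU, BG]
Visit LR; enqueue QL → queue [MJ, PD, PU, BG, QL]
Visit MJ; enqueue HV, OI, UD → queue [PD, PU, BG, QL, HV, OI, UD]
Visit PD; enqueue TE → queue [PU, BG, QL, HV, OI, UD, TE]
Visit PU → queue [BG, QL, HV, OI, UD, TE]
Visit BG → queue [QL, HV, OI, UD, TE]
Visit QL; enqueue VC → queue [HV, OI, UD, TE, VC]
Visit HV → queue [OI, UD, TE, VC]
Visit OI; enqueue QS → queue [UD, TE, VC, QS]
Visit UD → queue [TE, VC, QS]
Visit TE; enqueue GD, MB → queue [VC, QS, GD, MB]
Visit VC → queue [QS, GD, MB]
Visit QS → queue [GD, MB]
Visit GD; enqueue WQ → queue [MB, WQ]
Visit MB → queue [WQ]
Visit WQ → queue []

Visit order: AP, GB, LR, MJ, PD, PU, BG, QL, HV, OI, UD, TE, VC, QS, GD, MB, WQ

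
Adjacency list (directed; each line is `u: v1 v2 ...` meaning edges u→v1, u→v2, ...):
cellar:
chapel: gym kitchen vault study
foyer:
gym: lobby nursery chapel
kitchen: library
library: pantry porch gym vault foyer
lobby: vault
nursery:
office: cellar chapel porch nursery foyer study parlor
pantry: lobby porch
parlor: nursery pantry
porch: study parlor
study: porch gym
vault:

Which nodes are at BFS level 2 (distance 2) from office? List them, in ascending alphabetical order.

Level 0: office
Level 1: cellar, chapel, foyer, nursery, parlor, porch, study
Level 2: gym, kitchen, pantry, vault
Level 3: library, lobby

gym, kitchen, pantry, vault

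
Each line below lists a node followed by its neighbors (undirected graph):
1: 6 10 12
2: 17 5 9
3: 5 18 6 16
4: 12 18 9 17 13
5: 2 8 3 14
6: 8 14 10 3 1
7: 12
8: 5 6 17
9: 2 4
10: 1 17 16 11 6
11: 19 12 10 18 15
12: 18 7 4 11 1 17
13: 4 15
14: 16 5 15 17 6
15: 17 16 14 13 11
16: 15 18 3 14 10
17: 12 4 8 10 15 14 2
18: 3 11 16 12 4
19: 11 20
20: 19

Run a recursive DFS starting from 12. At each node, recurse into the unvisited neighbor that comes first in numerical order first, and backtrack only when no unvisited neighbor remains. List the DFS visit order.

Visit 12
12 → 1
1 → 6
6 → 3
3 → 5
5 → 2
2 → 9
9 → 4
4 → 13
13 → 15
15 → 11
11 → 10
10 → 16
16 → 14
14 → 17
17 → 8
16 → 18
11 → 19
19 → 20
12 → 7

12 1 6 3 5 2 9 4 13 15 11 10 16 14 17 8 18 19 20 7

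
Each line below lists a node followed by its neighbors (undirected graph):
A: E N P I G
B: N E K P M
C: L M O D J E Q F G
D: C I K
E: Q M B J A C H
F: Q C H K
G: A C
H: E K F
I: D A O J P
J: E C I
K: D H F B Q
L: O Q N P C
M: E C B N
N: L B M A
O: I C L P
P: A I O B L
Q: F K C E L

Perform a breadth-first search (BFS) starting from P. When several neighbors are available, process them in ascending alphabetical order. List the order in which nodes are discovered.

Visit P; enqueue A, B, I, L, O → queue [A, B, I, L, O]
Visit A; enqueue E, G, N → queue [B, I, L, O, E, G, N]
Visit B; enqueue K, M → queue [I, L, O, E, G, N, K, M]
Visit I; enqueue D, J → queue [L, O, E, G, N, K, M, D, J]
Visit L; enqueue C, Q → queue [O, E, G, N, K, M, D, J, C, Q]
Visit O → queue [E, G, N, K, M, D, J, C, Q]
Visit E; enqueue H → queue [G, N, K, M, D, J, C, Q, H]
Visit G → queue [N, K, M, D, J, C, Q, H]
Visit N → queue [K, M, D, J, C, Q, H]
Visit K; enqueue F → queue [M, D, J, C, Q, H, F]
Visit M → queue [D, J, C, Q, H, F]
Visit D → queue [J, C, Q, H, F]
Visit J → queue [C, Q, H, F]
Visit C → queue [Q, H, F]
Visit Q → queue [H, F]
Visit H → queue [F]
Visit F → queue []

P, A, B, I, L, O, E, G, N, K, M, D, J, C, Q, H, F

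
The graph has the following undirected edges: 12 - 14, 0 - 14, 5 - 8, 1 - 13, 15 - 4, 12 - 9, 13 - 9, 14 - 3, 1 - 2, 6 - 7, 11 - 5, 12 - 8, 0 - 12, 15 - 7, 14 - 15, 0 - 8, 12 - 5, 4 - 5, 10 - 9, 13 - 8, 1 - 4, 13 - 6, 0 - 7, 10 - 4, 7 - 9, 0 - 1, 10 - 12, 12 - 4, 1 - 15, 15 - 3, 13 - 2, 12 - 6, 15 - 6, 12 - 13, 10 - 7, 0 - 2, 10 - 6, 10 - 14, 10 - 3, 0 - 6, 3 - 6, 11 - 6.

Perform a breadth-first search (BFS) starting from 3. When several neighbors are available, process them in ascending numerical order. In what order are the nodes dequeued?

Visit 3; enqueue 6, 10, 14, 15 → queue [6, 10, 14, 15]
Visit 6; enqueue 0, 7, 11, 12, 13 → queue [10, 14, 15, 0, 7, 11, 12, 13]
Visit 10; enqueue 4, 9 → queue [14, 15, 0, 7, 11, 12, 13, 4, 9]
Visit 14 → queue [15, 0, 7, 11, 12, 13, 4, 9]
Visit 15; enqueue 1 → queue [0, 7, 11, 12, 13, 4, 9, 1]
Visit 0; enqueue 2, 8 → queue [7, 11, 12, 13, 4, 9, 1, 2, 8]
Visit 7 → queue [11, 12, 13, 4, 9, 1, 2, 8]
Visit 11; enqueue 5 → queue [12, 13, 4, 9, 1, 2, 8, 5]
Visit 12 → queue [13, 4, 9, 1, 2, 8, 5]
Visit 13 → queue [4, 9, 1, 2, 8, 5]
Visit 4 → queue [9, 1, 2, 8, 5]
Visit 9 → queue [1, 2, 8, 5]
Visit 1 → queue [2, 8, 5]
Visit 2 → queue [8, 5]
Visit 8 → queue [5]
Visit 5 → queue []

3 → 6 → 10 → 14 → 15 → 0 → 7 → 11 → 12 → 13 → 4 → 9 → 1 → 2 → 8 → 5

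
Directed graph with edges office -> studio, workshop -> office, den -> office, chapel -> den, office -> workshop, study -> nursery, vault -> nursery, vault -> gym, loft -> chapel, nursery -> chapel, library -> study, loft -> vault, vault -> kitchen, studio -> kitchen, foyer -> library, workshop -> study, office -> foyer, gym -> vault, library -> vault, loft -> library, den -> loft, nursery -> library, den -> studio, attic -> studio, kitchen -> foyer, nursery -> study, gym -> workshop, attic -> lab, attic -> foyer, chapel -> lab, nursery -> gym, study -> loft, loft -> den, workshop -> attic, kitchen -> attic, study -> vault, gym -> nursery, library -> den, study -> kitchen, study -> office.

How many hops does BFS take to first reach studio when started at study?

Level 0: study
Level 1: kitchen, loft, nursery, office, vault
Level 2: attic, chapel, den, foyer, gym, library, studio, workshop
Level 3: lab
studio first appears at level 2.

2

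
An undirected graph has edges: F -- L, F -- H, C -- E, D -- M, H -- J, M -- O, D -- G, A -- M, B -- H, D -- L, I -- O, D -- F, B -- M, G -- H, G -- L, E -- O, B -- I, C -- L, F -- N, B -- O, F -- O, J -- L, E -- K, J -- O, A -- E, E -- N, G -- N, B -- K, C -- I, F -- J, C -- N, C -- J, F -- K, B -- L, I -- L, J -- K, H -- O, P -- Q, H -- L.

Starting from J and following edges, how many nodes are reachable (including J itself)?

15

BFS from J visits: J, O, L, K, H, F, C, M, I, E, B, G, D, N, A
Reachable nodes: 15 of 17 total.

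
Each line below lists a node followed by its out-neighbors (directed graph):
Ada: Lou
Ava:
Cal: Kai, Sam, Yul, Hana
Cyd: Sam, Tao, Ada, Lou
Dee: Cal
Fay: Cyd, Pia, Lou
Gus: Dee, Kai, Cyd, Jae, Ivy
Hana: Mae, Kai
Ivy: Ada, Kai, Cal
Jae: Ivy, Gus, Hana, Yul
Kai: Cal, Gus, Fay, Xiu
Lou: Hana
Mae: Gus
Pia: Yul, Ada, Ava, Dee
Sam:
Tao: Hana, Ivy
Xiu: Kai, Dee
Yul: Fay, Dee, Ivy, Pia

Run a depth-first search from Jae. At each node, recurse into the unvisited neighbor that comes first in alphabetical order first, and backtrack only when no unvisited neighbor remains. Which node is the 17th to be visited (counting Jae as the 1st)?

Mae

Visit Jae
Jae → Gus
Gus → Cyd
Cyd → Ada
Ada → Lou
Lou → Hana
Hana → Kai
Kai → Cal
Cal → Sam
Cal → Yul
Yul → Dee
Yul → Fay
Fay → Pia
Pia → Ava
Yul → Ivy
Kai → Xiu
Hana → Mae
Cyd → Tao

Visit order: Jae, Gus, Cyd, Ada, Lou, Hana, Kai, Cal, Sam, Yul, Dee, Fay, Pia, Ava, Ivy, Xiu, Mae, Tao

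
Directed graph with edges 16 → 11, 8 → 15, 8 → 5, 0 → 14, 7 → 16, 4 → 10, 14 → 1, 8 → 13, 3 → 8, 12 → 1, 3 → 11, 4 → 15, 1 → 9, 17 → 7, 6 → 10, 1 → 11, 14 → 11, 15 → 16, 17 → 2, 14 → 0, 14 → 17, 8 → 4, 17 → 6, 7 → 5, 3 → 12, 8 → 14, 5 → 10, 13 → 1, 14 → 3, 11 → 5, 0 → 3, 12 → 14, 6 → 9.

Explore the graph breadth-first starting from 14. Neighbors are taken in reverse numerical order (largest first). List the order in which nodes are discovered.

14, 17, 11, 3, 1, 0, 7, 6, 2, 5, 12, 8, 9, 16, 10, 15, 13, 4

Visit 14; enqueue 17, 11, 3, 1, 0 → queue [17, 11, 3, 1, 0]
Visit 17; enqueue 7, 6, 2 → queue [11, 3, 1, 0, 7, 6, 2]
Visit 11; enqueue 5 → queue [3, 1, 0, 7, 6, 2, 5]
Visit 3; enqueue 12, 8 → queue [1, 0, 7, 6, 2, 5, 12, 8]
Visit 1; enqueue 9 → queue [0, 7, 6, 2, 5, 12, 8, 9]
Visit 0 → queue [7, 6, 2, 5, 12, 8, 9]
Visit 7; enqueue 16 → queue [6, 2, 5, 12, 8, 9, 16]
Visit 6; enqueue 10 → queue [2, 5, 12, 8, 9, 16, 10]
Visit 2 → queue [5, 12, 8, 9, 16, 10]
Visit 5 → queue [12, 8, 9, 16, 10]
Visit 12 → queue [8, 9, 16, 10]
Visit 8; enqueue 15, 13, 4 → queue [9, 16, 10, 15, 13, 4]
Visit 9 → queue [16, 10, 15, 13, 4]
Visit 16 → queue [10, 15, 13, 4]
Visit 10 → queue [15, 13, 4]
Visit 15 → queue [13, 4]
Visit 13 → queue [4]
Visit 4 → queue []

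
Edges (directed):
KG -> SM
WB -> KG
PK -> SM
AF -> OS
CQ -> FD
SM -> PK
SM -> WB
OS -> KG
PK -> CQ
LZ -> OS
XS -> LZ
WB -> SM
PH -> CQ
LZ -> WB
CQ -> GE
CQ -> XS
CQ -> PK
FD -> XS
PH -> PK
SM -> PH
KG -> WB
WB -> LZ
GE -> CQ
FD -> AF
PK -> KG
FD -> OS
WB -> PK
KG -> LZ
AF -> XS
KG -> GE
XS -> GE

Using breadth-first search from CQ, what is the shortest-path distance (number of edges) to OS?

2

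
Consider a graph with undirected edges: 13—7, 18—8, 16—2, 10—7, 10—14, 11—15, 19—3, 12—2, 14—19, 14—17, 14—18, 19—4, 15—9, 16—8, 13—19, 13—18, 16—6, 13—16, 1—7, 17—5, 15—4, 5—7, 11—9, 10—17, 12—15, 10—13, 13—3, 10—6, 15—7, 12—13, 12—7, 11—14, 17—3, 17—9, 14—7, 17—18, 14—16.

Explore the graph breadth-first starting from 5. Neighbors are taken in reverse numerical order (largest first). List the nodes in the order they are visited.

5 → 17 → 7 → 18 → 14 → 10 → 9 → 3 → 15 → 13 → 12 → 1 → 8 → 19 → 16 → 11 → 6 → 4 → 2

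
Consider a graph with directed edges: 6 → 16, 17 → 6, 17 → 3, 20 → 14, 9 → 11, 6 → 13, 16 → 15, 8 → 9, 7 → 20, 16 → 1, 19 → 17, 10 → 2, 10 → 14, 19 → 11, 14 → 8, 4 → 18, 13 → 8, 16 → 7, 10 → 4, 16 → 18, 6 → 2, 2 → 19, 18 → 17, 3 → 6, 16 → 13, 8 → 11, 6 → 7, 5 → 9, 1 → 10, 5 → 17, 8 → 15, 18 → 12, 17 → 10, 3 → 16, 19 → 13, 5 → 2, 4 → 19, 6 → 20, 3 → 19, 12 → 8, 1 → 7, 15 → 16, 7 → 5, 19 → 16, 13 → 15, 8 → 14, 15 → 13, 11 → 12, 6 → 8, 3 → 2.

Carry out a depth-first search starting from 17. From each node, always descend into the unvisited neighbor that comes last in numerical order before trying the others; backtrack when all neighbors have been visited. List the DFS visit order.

Visit 17
17 → 10
10 → 14
14 → 8
8 → 15
15 → 16
16 → 18
18 → 12
16 → 13
16 → 7
7 → 20
7 → 5
5 → 9
9 → 11
5 → 2
2 → 19
16 → 1
10 → 4
17 → 6
17 → 3

17, 10, 14, 8, 15, 16, 18, 12, 13, 7, 20, 5, 9, 11, 2, 19, 1, 4, 6, 3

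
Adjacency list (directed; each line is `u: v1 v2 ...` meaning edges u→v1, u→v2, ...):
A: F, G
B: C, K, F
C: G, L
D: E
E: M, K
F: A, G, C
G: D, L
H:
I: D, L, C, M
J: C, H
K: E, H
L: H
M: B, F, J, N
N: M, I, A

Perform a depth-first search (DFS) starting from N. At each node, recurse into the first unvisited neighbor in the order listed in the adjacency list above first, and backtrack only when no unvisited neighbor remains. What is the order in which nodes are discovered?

N M B C G D E K H L F A J I

Visit N
N → M
M → B
B → C
C → G
G → D
D → E
E → K
K → H
G → L
B → F
F → A
M → J
N → I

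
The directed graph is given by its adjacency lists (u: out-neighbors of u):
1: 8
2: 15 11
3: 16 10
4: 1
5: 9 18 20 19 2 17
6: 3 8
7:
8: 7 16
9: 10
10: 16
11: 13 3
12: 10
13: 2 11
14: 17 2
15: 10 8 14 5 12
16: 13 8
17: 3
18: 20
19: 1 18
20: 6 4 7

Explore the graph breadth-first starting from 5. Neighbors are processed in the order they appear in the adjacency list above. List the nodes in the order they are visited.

5, 9, 18, 20, 19, 2, 17, 10, 6, 4, 7, 1, 15, 11, 3, 16, 8, 14, 12, 13

Visit 5; enqueue 9, 18, 20, 19, 2, 17 → queue [9, 18, 20, 19, 2, 17]
Visit 9; enqueue 10 → queue [18, 20, 19, 2, 17, 10]
Visit 18 → queue [20, 19, 2, 17, 10]
Visit 20; enqueue 6, 4, 7 → queue [19, 2, 17, 10, 6, 4, 7]
Visit 19; enqueue 1 → queue [2, 17, 10, 6, 4, 7, 1]
Visit 2; enqueue 15, 11 → queue [17, 10, 6, 4, 7, 1, 15, 11]
Visit 17; enqueue 3 → queue [10, 6, 4, 7, 1, 15, 11, 3]
Visit 10; enqueue 16 → queue [6, 4, 7, 1, 15, 11, 3, 16]
Visit 6; enqueue 8 → queue [4, 7, 1, 15, 11, 3, 16, 8]
Visit 4 → queue [7, 1, 15, 11, 3, 16, 8]
Visit 7 → queue [1, 15, 11, 3, 16, 8]
Visit 1 → queue [15, 11, 3, 16, 8]
Visit 15; enqueue 14, 12 → queue [11, 3, 16, 8, 14, 12]
Visit 11; enqueue 13 → queue [3, 16, 8, 14, 12, 13]
Visit 3 → queue [16, 8, 14, 12, 13]
Visit 16 → queue [8, 14, 12, 13]
Visit 8 → queue [14, 12, 13]
Visit 14 → queue [12, 13]
Visit 12 → queue [13]
Visit 13 → queue []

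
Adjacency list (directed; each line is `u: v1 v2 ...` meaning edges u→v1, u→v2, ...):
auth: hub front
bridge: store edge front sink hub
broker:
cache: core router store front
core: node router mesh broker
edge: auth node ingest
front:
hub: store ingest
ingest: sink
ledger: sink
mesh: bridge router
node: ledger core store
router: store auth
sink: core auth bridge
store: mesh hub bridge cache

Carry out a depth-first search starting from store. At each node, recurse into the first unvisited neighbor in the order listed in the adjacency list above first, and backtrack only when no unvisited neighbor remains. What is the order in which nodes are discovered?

store → mesh → bridge → edge → auth → hub → ingest → sink → core → node → ledger → router → broker → front → cache

Visit store
store → mesh
mesh → bridge
bridge → edge
edge → auth
auth → hub
hub → ingest
ingest → sink
sink → core
core → node
node → ledger
core → router
core → broker
auth → front
store → cache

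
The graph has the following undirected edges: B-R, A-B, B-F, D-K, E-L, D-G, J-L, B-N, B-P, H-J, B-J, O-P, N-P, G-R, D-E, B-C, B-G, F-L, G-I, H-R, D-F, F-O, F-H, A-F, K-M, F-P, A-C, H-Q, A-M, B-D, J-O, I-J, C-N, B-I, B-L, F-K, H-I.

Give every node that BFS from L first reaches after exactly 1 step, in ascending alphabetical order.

B, E, F, J

Level 0: L
Level 1: B, E, F, J
Level 2: A, C, D, G, H, I, K, N, O, P, R
Level 3: M, Q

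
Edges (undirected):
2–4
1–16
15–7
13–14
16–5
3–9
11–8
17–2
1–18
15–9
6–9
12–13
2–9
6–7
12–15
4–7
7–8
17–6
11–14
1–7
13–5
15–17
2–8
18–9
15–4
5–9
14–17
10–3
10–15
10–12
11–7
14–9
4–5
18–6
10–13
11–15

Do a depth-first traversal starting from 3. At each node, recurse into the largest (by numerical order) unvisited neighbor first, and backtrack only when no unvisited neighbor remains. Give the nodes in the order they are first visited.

Visit 3
3 → 10
10 → 15
15 → 17
17 → 14
14 → 13
13 → 12
13 → 5
5 → 16
16 → 1
1 → 18
18 → 9
9 → 6
6 → 7
7 → 11
11 → 8
8 → 2
2 → 4

3, 10, 15, 17, 14, 13, 12, 5, 16, 1, 18, 9, 6, 7, 11, 8, 2, 4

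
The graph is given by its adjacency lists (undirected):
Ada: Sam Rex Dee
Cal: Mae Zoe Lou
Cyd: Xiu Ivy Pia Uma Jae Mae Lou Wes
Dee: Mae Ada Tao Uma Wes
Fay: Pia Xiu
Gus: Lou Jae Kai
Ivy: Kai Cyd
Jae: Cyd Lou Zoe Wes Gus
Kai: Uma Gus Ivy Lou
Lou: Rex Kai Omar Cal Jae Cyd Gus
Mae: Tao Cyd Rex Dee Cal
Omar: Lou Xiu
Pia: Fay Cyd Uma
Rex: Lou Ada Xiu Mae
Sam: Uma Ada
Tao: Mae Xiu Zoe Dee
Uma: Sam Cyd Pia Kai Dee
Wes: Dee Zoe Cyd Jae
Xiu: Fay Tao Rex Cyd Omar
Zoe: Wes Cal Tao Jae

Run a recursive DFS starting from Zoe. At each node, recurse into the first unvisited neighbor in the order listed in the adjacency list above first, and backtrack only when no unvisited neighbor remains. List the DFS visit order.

Visit Zoe
Zoe → Wes
Wes → Dee
Dee → Mae
Mae → Tao
Tao → Xiu
Xiu → Fay
Fay → Pia
Pia → Cyd
Cyd → Ivy
Ivy → Kai
Kai → Uma
Uma → Sam
Sam → Ada
Ada → Rex
Rex → Lou
Lou → Omar
Lou → Cal
Lou → Jae
Jae → Gus

Zoe, Wes, Dee, Mae, Tao, Xiu, Fay, Pia, Cyd, Ivy, Kai, Uma, Sam, Ada, Rex, Lou, Omar, Cal, Jae, Gus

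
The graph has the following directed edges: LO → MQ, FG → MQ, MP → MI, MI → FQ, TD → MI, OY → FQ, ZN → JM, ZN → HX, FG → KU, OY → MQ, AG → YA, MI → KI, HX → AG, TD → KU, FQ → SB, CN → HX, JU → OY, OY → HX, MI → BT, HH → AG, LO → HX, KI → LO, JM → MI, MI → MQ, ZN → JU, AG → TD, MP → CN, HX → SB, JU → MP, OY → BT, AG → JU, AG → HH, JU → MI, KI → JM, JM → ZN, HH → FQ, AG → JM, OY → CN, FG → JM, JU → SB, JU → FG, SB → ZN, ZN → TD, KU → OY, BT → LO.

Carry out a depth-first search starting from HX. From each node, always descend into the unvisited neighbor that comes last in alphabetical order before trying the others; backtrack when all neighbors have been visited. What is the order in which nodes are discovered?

Visit HX
HX → SB
SB → ZN
ZN → TD
TD → MI
MI → MQ
MI → KI
KI → LO
KI → JM
MI → FQ
MI → BT
TD → KU
KU → OY
OY → CN
ZN → JU
JU → MP
JU → FG
HX → AG
AG → YA
AG → HH

HX, SB, ZN, TD, MI, MQ, KI, LO, JM, FQ, BT, KU, OY, CN, JU, MP, FG, AG, YA, HH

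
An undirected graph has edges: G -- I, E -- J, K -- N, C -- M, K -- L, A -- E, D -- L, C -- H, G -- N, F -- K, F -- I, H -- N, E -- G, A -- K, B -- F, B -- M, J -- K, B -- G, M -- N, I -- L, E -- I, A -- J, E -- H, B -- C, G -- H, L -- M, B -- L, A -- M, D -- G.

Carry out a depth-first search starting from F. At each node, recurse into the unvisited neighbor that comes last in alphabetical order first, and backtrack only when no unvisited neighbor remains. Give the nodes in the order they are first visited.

F K N M L I G H E J A C B D

Visit F
F → K
K → N
N → M
M → L
L → I
I → G
G → H
H → E
E → J
J → A
H → C
C → B
G → D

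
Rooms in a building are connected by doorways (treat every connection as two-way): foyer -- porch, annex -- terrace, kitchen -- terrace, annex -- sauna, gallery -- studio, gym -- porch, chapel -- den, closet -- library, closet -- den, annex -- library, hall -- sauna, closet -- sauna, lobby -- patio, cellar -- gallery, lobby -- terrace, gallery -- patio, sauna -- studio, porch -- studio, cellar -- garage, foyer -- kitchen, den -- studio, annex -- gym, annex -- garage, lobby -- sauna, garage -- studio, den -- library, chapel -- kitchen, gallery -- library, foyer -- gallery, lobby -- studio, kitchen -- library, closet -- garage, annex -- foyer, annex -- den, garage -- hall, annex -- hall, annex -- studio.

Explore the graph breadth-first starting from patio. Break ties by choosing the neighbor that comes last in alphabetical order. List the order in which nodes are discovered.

patio → lobby → gallery → terrace → studio → sauna → library → foyer → cellar → kitchen → annex → porch → garage → den → hall → closet → chapel → gym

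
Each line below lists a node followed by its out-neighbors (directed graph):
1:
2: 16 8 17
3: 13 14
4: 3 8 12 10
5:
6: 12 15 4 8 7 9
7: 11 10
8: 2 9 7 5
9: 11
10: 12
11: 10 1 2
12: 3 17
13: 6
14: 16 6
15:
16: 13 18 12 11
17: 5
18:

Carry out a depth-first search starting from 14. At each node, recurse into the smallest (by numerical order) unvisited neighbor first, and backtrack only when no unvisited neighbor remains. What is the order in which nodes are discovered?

14, 6, 4, 3, 13, 8, 2, 16, 11, 1, 10, 12, 17, 5, 18, 7, 9, 15

Visit 14
14 → 6
6 → 4
4 → 3
3 → 13
4 → 8
8 → 2
2 → 16
16 → 11
11 → 1
11 → 10
10 → 12
12 → 17
17 → 5
16 → 18
8 → 7
8 → 9
6 → 15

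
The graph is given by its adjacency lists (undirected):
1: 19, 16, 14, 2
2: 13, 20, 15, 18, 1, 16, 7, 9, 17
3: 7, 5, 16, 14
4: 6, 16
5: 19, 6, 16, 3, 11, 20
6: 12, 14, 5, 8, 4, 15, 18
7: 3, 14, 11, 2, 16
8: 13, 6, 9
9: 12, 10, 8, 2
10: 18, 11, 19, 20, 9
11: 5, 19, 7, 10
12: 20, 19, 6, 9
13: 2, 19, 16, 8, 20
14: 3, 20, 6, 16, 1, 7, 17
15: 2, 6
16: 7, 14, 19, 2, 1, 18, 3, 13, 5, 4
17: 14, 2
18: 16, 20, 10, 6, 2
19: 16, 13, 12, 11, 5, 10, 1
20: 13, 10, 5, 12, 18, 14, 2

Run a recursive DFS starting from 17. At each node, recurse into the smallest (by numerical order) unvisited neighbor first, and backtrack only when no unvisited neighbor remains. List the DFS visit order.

Visit 17
17 → 2
2 → 1
1 → 14
14 → 3
3 → 5
5 → 6
6 → 4
4 → 16
16 → 7
7 → 11
11 → 10
10 → 9
9 → 8
8 → 13
13 → 19
19 → 12
12 → 20
20 → 18
6 → 15

17, 2, 1, 14, 3, 5, 6, 4, 16, 7, 11, 10, 9, 8, 13, 19, 12, 20, 18, 15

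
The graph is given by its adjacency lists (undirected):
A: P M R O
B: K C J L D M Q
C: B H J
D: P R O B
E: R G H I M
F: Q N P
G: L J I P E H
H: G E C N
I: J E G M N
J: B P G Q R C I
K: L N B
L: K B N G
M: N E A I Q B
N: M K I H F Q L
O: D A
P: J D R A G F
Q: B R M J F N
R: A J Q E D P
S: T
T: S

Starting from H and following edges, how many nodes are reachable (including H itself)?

18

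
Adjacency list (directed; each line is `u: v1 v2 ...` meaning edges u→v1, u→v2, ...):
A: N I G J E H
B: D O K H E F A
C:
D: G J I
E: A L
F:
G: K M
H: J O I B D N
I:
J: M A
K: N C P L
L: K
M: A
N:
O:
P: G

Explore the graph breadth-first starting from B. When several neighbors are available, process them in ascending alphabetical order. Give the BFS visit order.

Visit B; enqueue A, D, E, F, H, K, O → queue [A, D, E, F, H, K, O]
Visit A; enqueue G, I, J, N → queue [D, E, F, H, K, O, G, I, J, N]
Visit D → queue [E, F, H, K, O, G, I, J, N]
Visit E; enqueue L → queue [F, H, K, O, G, I, J, N, L]
Visit F → queue [H, K, O, G, I, J, N, L]
Visit H → queue [K, O, G, I, J, N, L]
Visit K; enqueue C, P → queue [O, G, I, J, N, L, C, P]
Visit O → queue [G, I, J, N, L, C, P]
Visit G; enqueue M → queue [I, J, N, L, C, P, M]
Visit I → queue [J, N, L, C, P, M]
Visit J → queue [N, L, C, P, M]
Visit N → queue [L, C, P, M]
Visit L → queue [C, P, M]
Visit C → queue [P, M]
Visit P → queue [M]
Visit M → queue []

B -> A -> D -> E -> F -> H -> K -> O -> G -> I -> J -> N -> L -> C -> P -> M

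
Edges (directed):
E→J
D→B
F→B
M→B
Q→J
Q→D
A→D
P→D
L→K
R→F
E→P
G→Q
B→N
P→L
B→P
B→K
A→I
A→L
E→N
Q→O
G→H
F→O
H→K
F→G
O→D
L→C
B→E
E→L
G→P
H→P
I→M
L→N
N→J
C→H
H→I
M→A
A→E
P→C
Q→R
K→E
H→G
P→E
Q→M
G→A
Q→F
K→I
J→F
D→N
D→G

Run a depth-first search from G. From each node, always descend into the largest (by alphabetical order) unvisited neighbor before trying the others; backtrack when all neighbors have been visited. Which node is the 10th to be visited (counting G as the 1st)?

Visit G
G → Q
Q → R
R → F
F → O
O → D
D → N
N → J
D → B
B → P
P → L
L → K
K → I
I → M
M → A
A → E
L → C
C → H

Visit order: G, Q, R, F, O, D, N, J, B, P, L, K, I, M, A, E, C, H

P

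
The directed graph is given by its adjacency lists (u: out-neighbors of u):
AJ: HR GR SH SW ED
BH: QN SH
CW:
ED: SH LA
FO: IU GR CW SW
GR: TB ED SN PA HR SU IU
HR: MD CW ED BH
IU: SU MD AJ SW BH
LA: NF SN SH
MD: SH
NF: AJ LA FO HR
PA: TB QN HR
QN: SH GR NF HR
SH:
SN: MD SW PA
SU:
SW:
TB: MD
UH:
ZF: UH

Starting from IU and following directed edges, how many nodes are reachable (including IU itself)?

18

BFS from IU visits: IU, SU, MD, AJ, SW, BH, SH, HR, GR, ED, QN, CW, TB, SN, PA, LA, NF, FO
Reachable nodes: 18 of 20 total.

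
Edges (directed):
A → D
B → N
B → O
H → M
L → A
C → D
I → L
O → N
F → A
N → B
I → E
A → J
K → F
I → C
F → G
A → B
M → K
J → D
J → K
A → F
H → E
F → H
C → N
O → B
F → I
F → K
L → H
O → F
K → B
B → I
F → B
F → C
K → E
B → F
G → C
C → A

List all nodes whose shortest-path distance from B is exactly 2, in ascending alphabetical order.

Level 0: B
Level 1: F, I, N, O
Level 2: A, C, E, G, H, K, L
Level 3: D, J, M

A, C, E, G, H, K, L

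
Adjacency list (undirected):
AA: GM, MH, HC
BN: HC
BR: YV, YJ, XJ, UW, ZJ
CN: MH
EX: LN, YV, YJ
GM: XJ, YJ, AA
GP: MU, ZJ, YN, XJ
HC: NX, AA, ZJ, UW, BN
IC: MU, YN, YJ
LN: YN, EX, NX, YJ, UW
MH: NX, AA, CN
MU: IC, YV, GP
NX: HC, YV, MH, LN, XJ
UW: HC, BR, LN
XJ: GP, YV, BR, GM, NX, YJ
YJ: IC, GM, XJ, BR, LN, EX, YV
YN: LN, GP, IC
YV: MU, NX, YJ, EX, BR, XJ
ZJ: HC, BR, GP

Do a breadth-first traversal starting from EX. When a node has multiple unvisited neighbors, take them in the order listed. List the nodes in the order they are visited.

Visit EX; enqueue LN, YV, YJ → queue [LN, YV, YJ]
Visit LN; enqueue YN, NX, UW → queue [YV, YJ, YN, NX, UW]
Visit YV; enqueue MU, BR, XJ → queue [YJ, YN, NX, UW, MU, BR, XJ]
Visit YJ; enqueue IC, GM → queue [YN, NX, UW, MU, BR, XJ, IC, GM]
Visit YN; enqueue GP → queue [NX, UW, MU, BR, XJ, IC, GM, GP]
Visit NX; enqueue HC, MH → queue [UW, MU, BR, XJ, IC, GM, GP, HC, MH]
Visit UW → queue [MU, BR, XJ, IC, GM, GP, HC, MH]
Visit MU → queue [BR, XJ, IC, GM, GP, HC, MH]
Visit BR; enqueue ZJ → queue [XJ, IC, GM, GP, HC, MH, ZJ]
Visit XJ → queue [IC, GM, GP, HC, MH, ZJ]
Visit IC → queue [GM, GP, HC, MH, ZJ]
Visit GM; enqueue AA → queue [GP, HC, MH, ZJ, AA]
Visit GP → queue [HC, MH, ZJ, AA]
Visit HC; enqueue BN → queue [MH, ZJ, AA, BN]
Visit MH; enqueue CN → queue [ZJ, AA, BN, CN]
Visit ZJ → queue [AA, BN, CN]
Visit AA → queue [BN, CN]
Visit BN → queue [CN]
Visit CN → queue []

EX LN YV YJ YN NX UW MU BR XJ IC GM GP HC MH ZJ AA BN CN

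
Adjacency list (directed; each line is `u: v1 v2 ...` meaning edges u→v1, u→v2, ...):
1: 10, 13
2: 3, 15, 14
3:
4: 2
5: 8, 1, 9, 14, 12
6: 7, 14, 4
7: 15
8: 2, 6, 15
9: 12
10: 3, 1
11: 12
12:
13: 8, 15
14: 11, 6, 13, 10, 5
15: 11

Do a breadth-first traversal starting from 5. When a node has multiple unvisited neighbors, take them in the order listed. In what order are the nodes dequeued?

Visit 5; enqueue 8, 1, 9, 14, 12 → queue [8, 1, 9, 14, 12]
Visit 8; enqueue 2, 6, 15 → queue [1, 9, 14, 12, 2, 6, 15]
Visit 1; enqueue 10, 13 → queue [9, 14, 12, 2, 6, 15, 10, 13]
Visit 9 → queue [14, 12, 2, 6, 15, 10, 13]
Visit 14; enqueue 11 → queue [12, 2, 6, 15, 10, 13, 11]
Visit 12 → queue [2, 6, 15, 10, 13, 11]
Visit 2; enqueue 3 → queue [6, 15, 10, 13, 11, 3]
Visit 6; enqueue 7, 4 → queue [15, 10, 13, 11, 3, 7, 4]
Visit 15 → queue [10, 13, 11, 3, 7, 4]
Visit 10 → queue [13, 11, 3, 7, 4]
Visit 13 → queue [11, 3, 7, 4]
Visit 11 → queue [3, 7, 4]
Visit 3 → queue [7, 4]
Visit 7 → queue [4]
Visit 4 → queue []

5 8 1 9 14 12 2 6 15 10 13 11 3 7 4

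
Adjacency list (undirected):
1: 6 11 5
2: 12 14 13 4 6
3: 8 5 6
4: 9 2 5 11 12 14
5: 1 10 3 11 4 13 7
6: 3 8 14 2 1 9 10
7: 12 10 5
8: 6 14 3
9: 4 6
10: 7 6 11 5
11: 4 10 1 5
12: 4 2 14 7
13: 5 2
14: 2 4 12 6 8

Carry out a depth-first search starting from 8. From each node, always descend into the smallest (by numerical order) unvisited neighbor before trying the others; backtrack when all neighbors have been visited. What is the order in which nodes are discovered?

8 -> 3 -> 5 -> 1 -> 6 -> 2 -> 4 -> 9 -> 11 -> 10 -> 7 -> 12 -> 14 -> 13

Visit 8
8 → 3
3 → 5
5 → 1
1 → 6
6 → 2
2 → 4
4 → 9
4 → 11
11 → 10
10 → 7
7 → 12
12 → 14
2 → 13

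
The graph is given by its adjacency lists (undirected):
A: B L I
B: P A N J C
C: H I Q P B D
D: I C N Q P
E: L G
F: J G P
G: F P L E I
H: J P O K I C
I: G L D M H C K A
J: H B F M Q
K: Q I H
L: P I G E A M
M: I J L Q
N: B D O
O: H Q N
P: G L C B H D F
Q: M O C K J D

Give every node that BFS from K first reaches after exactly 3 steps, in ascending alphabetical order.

B, E, F, N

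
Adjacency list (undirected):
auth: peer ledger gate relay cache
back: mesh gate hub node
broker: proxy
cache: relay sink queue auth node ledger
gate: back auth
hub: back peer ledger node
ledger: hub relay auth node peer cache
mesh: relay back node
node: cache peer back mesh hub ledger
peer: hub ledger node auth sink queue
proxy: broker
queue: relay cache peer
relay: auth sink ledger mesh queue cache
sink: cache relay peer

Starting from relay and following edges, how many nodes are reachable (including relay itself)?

12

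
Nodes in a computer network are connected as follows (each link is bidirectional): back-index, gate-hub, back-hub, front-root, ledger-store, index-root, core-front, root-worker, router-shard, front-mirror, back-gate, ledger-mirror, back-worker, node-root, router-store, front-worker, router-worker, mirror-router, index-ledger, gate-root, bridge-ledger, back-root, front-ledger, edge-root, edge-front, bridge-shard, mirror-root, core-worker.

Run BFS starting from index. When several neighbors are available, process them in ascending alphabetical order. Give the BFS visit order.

Visit index; enqueue back, ledger, root → queue [back, ledger, root]
Visit back; enqueue gate, hub, worker → queue [ledger, root, gate, hub, worker]
Visit ledger; enqueue bridge, front, mirror, store → queue [root, gate, hub, worker, bridge, front, mirror, store]
Visit root; enqueue edge, node → queue [gate, hub, worker, bridge, front, mirror, store, edge, node]
Visit gate → queue [hub, worker, bridge, front, mirror, store, edge, node]
Visit hub → queue [worker, bridge, front, mirror, store, edge, node]
Visit worker; enqueue core, router → queue [bridge, front, mirror, store, edge, node, core, router]
Visit bridge; enqueue shard → queue [front, mirror, store, edge, node, core, router, shard]
Visit front → queue [mirror, store, edge, node, core, router, shard]
Visit mirror → queue [store, edge, node, core, router, shard]
Visit store → queue [edge, node, core, router, shard]
Visit edge → queue [node, core, router, shard]
Visit node → queue [core, router, shard]
Visit core → queue [router, shard]
Visit router → queue [shard]
Visit shard → queue []

index → back → ledger → root → gate → hub → worker → bridge → front → mirror → store → edge → node → core → router → shard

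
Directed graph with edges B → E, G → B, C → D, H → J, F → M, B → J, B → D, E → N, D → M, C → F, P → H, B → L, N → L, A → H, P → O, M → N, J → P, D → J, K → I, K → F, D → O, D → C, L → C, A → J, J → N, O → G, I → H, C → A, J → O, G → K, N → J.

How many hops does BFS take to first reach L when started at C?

4

Level 0: C
Level 1: A, D, F
Level 2: H, J, M, O
Level 3: G, N, P
Level 4: B, K, L
Level 5: E, I
L first appears at level 4.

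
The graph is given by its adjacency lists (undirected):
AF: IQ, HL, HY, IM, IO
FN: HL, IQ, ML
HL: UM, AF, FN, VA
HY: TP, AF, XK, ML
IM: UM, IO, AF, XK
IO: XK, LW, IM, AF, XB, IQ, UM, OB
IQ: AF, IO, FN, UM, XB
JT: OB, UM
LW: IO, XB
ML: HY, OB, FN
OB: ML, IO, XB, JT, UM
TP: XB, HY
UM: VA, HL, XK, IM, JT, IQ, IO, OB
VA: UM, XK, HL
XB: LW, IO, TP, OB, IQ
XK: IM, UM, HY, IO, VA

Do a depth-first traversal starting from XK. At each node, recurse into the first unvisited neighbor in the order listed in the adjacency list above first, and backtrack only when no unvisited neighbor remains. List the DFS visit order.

Visit XK
XK → IM
IM → UM
UM → VA
VA → HL
HL → AF
AF → IQ
IQ → IO
IO → LW
LW → XB
XB → TP
TP → HY
HY → ML
ML → OB
OB → JT
ML → FN

XK, IM, UM, VA, HL, AF, IQ, IO, LW, XB, TP, HY, ML, OB, JT, FN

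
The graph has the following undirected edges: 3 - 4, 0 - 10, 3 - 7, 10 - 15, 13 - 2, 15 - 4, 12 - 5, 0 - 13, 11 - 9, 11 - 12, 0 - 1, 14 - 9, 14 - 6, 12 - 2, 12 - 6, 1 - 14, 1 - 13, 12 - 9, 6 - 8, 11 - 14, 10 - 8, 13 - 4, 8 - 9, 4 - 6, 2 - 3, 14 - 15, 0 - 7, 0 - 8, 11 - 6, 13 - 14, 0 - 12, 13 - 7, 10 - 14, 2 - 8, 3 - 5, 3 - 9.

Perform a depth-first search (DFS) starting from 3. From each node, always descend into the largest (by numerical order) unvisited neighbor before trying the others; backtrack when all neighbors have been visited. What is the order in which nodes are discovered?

3, 9, 14, 15, 10, 8, 6, 12, 11, 5, 2, 13, 7, 0, 1, 4

Visit 3
3 → 9
9 → 14
14 → 15
15 → 10
10 → 8
8 → 6
6 → 12
12 → 11
12 → 5
12 → 2
2 → 13
13 → 7
7 → 0
0 → 1
13 → 4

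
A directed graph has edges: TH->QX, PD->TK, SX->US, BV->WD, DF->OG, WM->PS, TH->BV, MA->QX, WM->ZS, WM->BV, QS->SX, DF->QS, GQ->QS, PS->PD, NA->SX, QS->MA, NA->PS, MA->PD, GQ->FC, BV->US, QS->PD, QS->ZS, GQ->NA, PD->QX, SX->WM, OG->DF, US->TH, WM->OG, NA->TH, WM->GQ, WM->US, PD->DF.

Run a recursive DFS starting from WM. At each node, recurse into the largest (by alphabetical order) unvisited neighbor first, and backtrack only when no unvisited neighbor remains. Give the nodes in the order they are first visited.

WM ZS US TH QX BV WD PS PD TK DF QS SX MA OG GQ NA FC

Visit WM
WM → ZS
WM → US
US → TH
TH → QX
TH → BV
BV → WD
WM → PS
PS → PD
PD → TK
PD → DF
DF → QS
QS → SX
QS → MA
DF → OG
WM → GQ
GQ → NA
GQ → FC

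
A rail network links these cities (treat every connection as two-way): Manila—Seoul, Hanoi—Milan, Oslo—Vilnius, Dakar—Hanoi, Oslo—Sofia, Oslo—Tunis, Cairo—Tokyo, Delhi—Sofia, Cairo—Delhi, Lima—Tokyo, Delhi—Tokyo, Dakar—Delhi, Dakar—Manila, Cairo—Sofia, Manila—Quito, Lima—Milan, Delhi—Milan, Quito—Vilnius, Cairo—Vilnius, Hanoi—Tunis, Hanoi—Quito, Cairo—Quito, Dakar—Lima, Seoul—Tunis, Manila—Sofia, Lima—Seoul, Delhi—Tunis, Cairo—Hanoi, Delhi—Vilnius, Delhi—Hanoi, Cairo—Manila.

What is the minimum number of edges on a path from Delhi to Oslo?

Level 0: Delhi
Level 1: Cairo, Dakar, Hanoi, Milan, Sofia, Tokyo, Tunis, Vilnius
Level 2: Lima, Manila, Oslo, Quito, Seoul
Oslo first appears at level 2.

2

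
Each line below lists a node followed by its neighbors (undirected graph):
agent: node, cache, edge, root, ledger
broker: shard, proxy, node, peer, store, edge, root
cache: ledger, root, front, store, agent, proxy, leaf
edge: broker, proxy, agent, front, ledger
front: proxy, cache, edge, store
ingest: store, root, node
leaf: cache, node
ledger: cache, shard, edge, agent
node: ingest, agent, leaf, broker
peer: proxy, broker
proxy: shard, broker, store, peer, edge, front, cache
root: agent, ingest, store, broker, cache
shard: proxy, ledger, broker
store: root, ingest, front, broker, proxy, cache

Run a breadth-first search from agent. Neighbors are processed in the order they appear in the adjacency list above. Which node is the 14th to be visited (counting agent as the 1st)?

peer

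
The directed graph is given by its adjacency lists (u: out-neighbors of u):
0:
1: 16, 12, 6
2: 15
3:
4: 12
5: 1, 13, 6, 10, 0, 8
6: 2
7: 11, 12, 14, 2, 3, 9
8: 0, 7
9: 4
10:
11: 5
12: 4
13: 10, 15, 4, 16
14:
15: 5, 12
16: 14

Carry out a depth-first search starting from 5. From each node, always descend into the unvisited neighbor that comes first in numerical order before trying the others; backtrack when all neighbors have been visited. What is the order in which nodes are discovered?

5, 0, 1, 6, 2, 15, 12, 4, 16, 14, 8, 7, 3, 9, 11, 10, 13

Visit 5
5 → 0
5 → 1
1 → 6
6 → 2
2 → 15
15 → 12
12 → 4
1 → 16
16 → 14
5 → 8
8 → 7
7 → 3
7 → 9
7 → 11
5 → 10
5 → 13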